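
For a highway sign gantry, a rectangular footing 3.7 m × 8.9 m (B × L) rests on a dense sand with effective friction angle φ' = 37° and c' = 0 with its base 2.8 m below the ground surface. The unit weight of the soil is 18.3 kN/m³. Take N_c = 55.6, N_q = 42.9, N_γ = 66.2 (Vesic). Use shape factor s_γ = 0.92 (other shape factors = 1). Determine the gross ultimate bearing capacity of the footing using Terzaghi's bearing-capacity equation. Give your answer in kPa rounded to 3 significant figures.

q_ult ≈ 4260 kPa

Effective surcharge at the founding depth q = γ·D_f = 18.3 × 2.8 = 51.24 kPa.
q_ult = q·N_q + 0.5·γ·B·N_γ·s_γ
     = 51.24 × 42.9 + 0.5 × 18.3 × 3.7 × 66.2 × 0.92
     = 2198.2 + 2061.9 = 4260.1 kPa.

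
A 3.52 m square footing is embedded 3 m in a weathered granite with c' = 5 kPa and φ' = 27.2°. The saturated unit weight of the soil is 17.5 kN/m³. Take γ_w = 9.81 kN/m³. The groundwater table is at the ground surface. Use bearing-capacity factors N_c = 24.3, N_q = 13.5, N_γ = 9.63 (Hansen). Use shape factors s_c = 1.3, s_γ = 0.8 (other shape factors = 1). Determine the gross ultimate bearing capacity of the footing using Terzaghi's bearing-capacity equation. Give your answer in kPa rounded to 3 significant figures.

Water table at ground surface, so effective unit weight γ' = 17.5 − 9.81 = 7.69 kN/m³ is used throughout; overburden q = 7.69 × 3 = 23.07 kPa; the same γ' applies in the ½γBN_γ term.
Cohesion term c·N_c·s_c = 5 × 24.3 × 1.3 = 157.95 kPa; surcharge term q·N_q = 23.07 × 13.5 = 311.44 kPa; self-weight term 0.5·γ·B·N_γ·s_γ = 0.5 × 7.69 × 3.52 × 9.63 × 0.8 = 104.27 kPa.
q_ult = 157.95 + 311.44 + 104.27 = 573.66 kPa.

q_ult ≈ 574 kPa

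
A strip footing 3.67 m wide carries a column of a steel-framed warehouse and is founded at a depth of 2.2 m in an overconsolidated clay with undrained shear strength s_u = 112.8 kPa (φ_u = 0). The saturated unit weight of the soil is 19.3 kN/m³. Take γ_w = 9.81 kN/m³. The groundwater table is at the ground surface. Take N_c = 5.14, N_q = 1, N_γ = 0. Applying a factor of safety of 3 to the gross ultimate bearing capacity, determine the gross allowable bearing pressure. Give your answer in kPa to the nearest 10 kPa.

q_all ≈ 200 kPa

Water table at ground surface, so effective unit weight γ' = 19.3 − 9.81 = 9.49 kN/m³ is used throughout; overburden q = 9.49 × 2.2 = 20.878 kPa.
Cohesion term c·N_c = 112.8 × 5.14 = 579.79 kPa; surcharge term q·N_q = 20.878 × 1 = 20.878 kPa.
q_ult = 579.79 + 20.878 = 600.67 kPa.
q_all = q_ult / FS = 600.67 / 3 = 200.22 kPa.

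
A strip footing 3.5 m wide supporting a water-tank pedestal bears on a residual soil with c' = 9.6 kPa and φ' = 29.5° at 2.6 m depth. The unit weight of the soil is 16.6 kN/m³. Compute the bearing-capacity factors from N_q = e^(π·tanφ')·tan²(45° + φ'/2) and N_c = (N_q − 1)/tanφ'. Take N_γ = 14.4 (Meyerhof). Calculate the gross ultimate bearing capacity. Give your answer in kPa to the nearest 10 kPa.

q_ult ≈ 1450 kPa

tan29.5° = 0.5658, so N_q = e^(π×0.5658)·tan²(59.75°) = 5.915 × 2.94 = 17.39.
N_c = (17.39 − 1)/tan29.5° = 28.97.
q = γ·D_f = 16.6 × 2.6 = 43.16 kPa.
c·N_c = 9.6 × 28.971 = 278.12 kPa
q·N_q = 43.16 × 17.391 = 750.58 kPa
0.5·γ·B·N_γ = 0.5 × 16.6 × 3.5 × 14.4 = 418.32 kPa
q_ult = 278.12 + 750.58 + 418.32 = 1447 kPa.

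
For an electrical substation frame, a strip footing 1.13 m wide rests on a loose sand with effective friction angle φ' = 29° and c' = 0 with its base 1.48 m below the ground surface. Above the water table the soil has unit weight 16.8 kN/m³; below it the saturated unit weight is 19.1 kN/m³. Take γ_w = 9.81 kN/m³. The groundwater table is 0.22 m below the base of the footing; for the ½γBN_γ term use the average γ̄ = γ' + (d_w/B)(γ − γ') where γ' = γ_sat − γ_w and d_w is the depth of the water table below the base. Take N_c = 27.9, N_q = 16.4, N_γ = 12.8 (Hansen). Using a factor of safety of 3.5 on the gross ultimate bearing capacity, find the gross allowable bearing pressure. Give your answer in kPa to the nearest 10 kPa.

q_all ≈ 140 kPa

Effective surcharge at the founding depth q = γ·D_f = 16.8 × 1.48 = 24.864 kPa.
With d_w = 0.22 m < B, γ̄ = 9.29 + (0.22/1.13) × (16.8 − 9.29) = 10.752 kN/m³.
q_ult = q·N_q + 0.5·γ·B·N_γ
     = 24.864 × 16.4 + 0.5 × 10.752 × 1.13 × 12.8
     = 407.77 + 77.759 = 485.53 kPa.
q_all = 485.53 / 3.5 = 138.72 kPa.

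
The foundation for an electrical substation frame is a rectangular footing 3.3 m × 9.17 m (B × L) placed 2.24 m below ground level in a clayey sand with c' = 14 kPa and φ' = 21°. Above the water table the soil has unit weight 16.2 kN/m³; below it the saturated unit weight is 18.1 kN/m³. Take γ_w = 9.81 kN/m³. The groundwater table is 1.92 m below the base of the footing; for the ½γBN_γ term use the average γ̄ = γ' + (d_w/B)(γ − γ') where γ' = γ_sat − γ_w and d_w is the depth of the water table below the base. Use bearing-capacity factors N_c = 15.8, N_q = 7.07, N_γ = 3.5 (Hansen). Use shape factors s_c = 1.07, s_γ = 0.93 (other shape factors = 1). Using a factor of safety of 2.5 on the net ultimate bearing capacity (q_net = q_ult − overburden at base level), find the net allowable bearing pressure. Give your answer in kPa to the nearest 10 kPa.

q_all(net) ≈ 210 kPa

q = γ·D_f = 16.2 × 2.24 = 36.288 kPa.
γ' = 8.29 kN/m³; averaging over the depth B below the base, γ̄ = γ' + (d_w/B)(γ − γ') = 12.892 kN/m³.
c·N_c·s_c = 14 × 15.8 × 1.07 = 236.68 kPa
q·N_q = 36.288 × 7.07 = 256.56 kPa
0.5·γ·B·N_γ·s_γ = 0.5 × 12.892 × 3.3 × 3.5 × 0.93 = 69.241 kPa
q_ult = 236.68 + 256.56 + 69.241 = 562.48 kPa.
q_net = 562.48 − 36.288 = 526.19 kPa.
q_all(net) = 526.19 / 2.5 = 210.48 kPa.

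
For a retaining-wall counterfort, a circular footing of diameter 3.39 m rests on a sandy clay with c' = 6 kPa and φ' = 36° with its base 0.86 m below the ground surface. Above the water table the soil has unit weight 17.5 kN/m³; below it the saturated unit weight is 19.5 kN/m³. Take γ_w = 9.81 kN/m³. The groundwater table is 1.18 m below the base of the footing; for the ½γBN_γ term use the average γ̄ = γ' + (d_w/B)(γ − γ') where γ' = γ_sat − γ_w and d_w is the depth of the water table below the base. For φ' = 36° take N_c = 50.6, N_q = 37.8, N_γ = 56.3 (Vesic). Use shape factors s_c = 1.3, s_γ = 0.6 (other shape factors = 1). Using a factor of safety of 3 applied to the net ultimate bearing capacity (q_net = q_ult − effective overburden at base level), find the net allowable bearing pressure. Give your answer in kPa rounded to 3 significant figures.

q_all(net) ≈ 553 kPa

Overburden at base level: q = 17.5 × 0.86 = 15.05 kPa.
The water table is 1.18 m below the base (< B = 3.39 m), so the ½γBN_γ term uses γ̄ = γ' + (d_w/B)(γ − γ') = 9.69 + (1.18/3.39)(17.5 − 9.69) = 12.409 kN/m³.
Cohesion term c·N_c·s_c = 6 × 50.6 × 1.3 = 394.68 kPa; surcharge term q·N_q = 15.05 × 37.8 = 568.89 kPa; self-weight term 0.5·γ·B·N_γ·s_γ = 0.5 × 12.409 × 3.39 × 56.3 × 0.6 = 710.48 kPa.
q_ult = 394.68 + 568.89 + 710.48 = 1674 kPa.
Net ultimate: q_net = 1674 − 15.05 = 1659 kPa.
q_all(net) = 1659 / 3 = 553 kPa.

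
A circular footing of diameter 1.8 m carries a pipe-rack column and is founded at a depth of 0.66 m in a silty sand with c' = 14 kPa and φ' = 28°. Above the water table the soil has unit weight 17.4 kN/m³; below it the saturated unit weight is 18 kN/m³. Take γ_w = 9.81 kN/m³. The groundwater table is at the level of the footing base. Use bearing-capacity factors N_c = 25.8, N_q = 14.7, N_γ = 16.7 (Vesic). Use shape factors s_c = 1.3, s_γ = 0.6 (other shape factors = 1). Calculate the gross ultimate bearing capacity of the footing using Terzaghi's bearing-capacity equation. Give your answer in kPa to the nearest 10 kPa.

Effective surcharge at the founding depth q = γ·D_f = 17.4 × 0.66 = 11.484 kPa.
The water table coincides with the base, so in the self-weight term γ → γ' = 8.19 kN/m³.
q_ult = c·N_c·s_c + q·N_q + 0.5·γ·B·N_γ·s_γ
     = 14 × 25.8 × 1.3 + 11.484 × 14.7 + 0.5 × 8.19 × 1.8 × 16.7 × 0.6
     = 469.56 + 168.81 + 73.857 = 712.23 kPa.

q_ult ≈ 710 kPa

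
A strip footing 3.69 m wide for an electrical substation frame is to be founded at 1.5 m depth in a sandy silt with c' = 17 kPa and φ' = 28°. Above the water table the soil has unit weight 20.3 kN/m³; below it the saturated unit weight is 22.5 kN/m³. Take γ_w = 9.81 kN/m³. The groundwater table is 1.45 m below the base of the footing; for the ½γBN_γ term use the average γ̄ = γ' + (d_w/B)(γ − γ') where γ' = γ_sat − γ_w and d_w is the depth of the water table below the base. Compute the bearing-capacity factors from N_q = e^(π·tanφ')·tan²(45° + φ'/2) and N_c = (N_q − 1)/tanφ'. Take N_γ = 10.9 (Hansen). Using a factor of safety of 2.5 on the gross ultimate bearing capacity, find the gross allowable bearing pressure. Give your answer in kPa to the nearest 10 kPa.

q_all ≈ 480 kPa

N_q = e^(π·tan28°)·tan²(59°) = 14.72; N_c = (N_q − 1)/tanφ' = 25.8.
q = γ·D_f = 20.3 × 1.5 = 30.45 kPa.
γ' = 12.69 kN/m³; averaging over the depth B below the base, γ̄ = γ' + (d_w/B)(γ − γ') = 15.68 kN/m³.
c·N_c = 17 × 25.803 = 438.66 kPa
q·N_q = 30.45 × 14.72 = 448.22 kPa
0.5·γ·B·N_γ = 0.5 × 15.68 × 3.69 × 10.9 = 315.34 kPa
q_ult = 438.66 + 448.22 + 315.34 = 1202.2 kPa.
q_all = 1202.2 / 2.5 = 480.89 kPa.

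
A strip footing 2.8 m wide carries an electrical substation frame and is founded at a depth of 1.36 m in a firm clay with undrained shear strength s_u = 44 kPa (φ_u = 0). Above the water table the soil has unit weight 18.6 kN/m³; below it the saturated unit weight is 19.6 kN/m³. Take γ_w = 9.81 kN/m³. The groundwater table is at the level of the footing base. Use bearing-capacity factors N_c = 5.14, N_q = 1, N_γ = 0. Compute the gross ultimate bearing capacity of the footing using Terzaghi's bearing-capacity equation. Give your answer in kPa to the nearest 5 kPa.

q = γ·D_f = 18.6 × 1.36 = 25.296 kPa.
c·N_c = 44 × 5.14 = 226.16 kPa
q·N_q = 25.296 × 1 = 25.296 kPa
q_ult = 226.16 + 25.296 = 251.46 kPa.

q_ult ≈ 250 kPa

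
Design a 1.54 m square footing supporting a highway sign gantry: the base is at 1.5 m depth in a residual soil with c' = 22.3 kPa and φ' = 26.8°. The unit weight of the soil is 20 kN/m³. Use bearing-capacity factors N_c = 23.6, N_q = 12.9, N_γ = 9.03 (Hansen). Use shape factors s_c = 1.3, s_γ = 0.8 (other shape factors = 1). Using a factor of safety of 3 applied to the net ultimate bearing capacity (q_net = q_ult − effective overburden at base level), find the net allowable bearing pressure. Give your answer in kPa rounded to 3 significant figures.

q_all(net) ≈ 384 kPa

Effective surcharge at the founding depth q = γ·D_f = 20 × 1.5 = 30 kPa.
q_ult = c·N_c·s_c + q·N_q + 0.5·γ·B·N_γ·s_γ
     = 22.3 × 23.6 × 1.3 + 30 × 12.9 + 0.5 × 20 × 1.54 × 9.03 × 0.8
     = 684.16 + 387 + 111.25 = 1182.4 kPa.
Net ultimate: q_net = 1182.4 − 30 = 1152.4 kPa.
q_all(net) = 1152.4 / 3 = 384.14 kPa.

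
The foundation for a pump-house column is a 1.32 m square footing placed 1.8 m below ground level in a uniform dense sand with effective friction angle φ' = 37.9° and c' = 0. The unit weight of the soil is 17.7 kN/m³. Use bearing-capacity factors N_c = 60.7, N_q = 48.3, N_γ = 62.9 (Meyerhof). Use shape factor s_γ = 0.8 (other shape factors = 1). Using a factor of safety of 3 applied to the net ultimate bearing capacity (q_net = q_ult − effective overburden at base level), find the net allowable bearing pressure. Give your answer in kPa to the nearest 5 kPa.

Effective surcharge at the founding depth q = γ·D_f = 17.7 × 1.8 = 31.86 kPa.
q_ult = q·N_q + 0.5·γ·B·N_γ·s_γ
     = 31.86 × 48.3 + 0.5 × 17.7 × 1.32 × 62.9 × 0.8
     = 1538.8 + 587.84 = 2126.7 kPa.
Net ultimate: q_net = 2126.7 − 31.86 = 2094.8 kPa.
q_all(net) = 2094.8 / 3 = 698.27 kPa.

q_all(net) ≈ 700 kPa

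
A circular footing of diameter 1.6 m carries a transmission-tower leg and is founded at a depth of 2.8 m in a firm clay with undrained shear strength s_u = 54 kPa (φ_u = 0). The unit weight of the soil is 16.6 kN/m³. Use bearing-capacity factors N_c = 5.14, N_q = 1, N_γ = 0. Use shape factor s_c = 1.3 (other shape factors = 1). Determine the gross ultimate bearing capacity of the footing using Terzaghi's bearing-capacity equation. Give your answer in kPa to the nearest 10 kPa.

Overburden at base level: q = 16.6 × 2.8 = 46.48 kPa.
Cohesion term c·N_c·s_c = 54 × 5.14 × 1.3 = 360.83 kPa; surcharge term q·N_q = 46.48 × 1 = 46.48 kPa.
q_ult = 360.83 + 46.48 = 407.31 kPa.

q_ult ≈ 410 kPa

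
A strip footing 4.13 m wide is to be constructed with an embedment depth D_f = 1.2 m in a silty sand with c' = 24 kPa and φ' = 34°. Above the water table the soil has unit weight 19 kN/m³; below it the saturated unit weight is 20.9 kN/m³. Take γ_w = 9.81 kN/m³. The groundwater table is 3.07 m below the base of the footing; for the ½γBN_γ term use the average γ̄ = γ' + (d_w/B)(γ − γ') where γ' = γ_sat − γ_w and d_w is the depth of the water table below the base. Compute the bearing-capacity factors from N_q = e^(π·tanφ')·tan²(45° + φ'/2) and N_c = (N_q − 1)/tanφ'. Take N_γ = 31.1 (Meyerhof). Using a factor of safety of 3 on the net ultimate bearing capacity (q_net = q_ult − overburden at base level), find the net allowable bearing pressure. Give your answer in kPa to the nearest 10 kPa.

q_all(net) ≈ 920 kPa

N_q = e^(π·tan34°)·tan²(62°) = 29.44; N_c = (N_q − 1)/tanφ' = 42.16.
Effective surcharge at the founding depth q = γ·D_f = 19 × 1.2 = 22.8 kPa.
With d_w = 3.07 m < B, γ̄ = 11.09 + (3.07/4.13) × (19 − 11.09) = 16.97 kN/m³.
q_ult = c·N_c + q·N_q + 0.5·γ·B·N_γ
     = 24 × 42.164 + 22.8 × 29.44 + 0.5 × 16.97 × 4.13 × 31.1
     = 1011.9 + 671.23 + 1089.8 = 2773 kPa.
q_net = 2773 − 22.8 = 2750.2 kPa.
q_all(net) = 2750.2 / 3 = 916.73 kPa.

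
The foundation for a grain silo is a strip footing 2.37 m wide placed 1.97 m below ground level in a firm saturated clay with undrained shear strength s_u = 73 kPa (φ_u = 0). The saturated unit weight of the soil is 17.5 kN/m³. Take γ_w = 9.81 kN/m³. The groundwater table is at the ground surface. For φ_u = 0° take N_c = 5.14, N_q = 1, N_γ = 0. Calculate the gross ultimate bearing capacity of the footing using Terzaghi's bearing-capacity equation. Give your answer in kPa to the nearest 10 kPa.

q_ult ≈ 390 kPa

With the water table at the surface the whole profile is submerged: γ' = 17.5 − 9.81 = 7.69 kN/m³, so q = γ'·D_f = 15.149 kPa.
q_ult = c·N_c + q·N_q
     = 73 × 5.14 + 15.149 × 1
     = 375.22 + 15.149 = 390.37 kPa.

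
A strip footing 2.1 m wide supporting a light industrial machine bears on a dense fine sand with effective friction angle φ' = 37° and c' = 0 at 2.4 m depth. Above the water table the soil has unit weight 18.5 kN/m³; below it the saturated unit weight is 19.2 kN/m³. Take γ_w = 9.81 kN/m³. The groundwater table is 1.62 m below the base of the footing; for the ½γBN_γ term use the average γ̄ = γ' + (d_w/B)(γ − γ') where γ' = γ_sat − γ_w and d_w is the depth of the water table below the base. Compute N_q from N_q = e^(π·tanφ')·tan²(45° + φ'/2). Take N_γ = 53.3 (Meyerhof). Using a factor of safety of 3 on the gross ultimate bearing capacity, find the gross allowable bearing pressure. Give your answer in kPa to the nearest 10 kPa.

q_all ≈ 940 kPa

N_q = e^(π·tan37°)·tan²(63.5°) = 42.92.
q = γ·D_f = 18.5 × 2.4 = 44.4 kPa.
γ' = 9.39 kN/m³; averaging over the depth B below the base, γ̄ = γ' + (d_w/B)(γ − γ') = 16.418 kN/m³.
q·N_q = 44.4 × 42.92 = 1905.6 kPa
0.5·γ·B·N_γ = 0.5 × 16.418 × 2.1 × 53.3 = 918.82 kPa
q_ult = 1905.6 + 918.82 = 2824.5 kPa.
q_all = 2824.5 / 3 = 941.49 kPa.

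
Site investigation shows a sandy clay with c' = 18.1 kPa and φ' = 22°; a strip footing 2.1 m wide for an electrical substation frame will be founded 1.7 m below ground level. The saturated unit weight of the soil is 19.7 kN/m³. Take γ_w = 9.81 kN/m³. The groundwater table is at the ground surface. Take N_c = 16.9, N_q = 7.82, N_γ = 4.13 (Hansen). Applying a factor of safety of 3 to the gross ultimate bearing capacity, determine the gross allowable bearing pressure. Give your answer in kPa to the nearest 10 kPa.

Water table at ground surface, so effective unit weight γ' = 19.7 − 9.81 = 9.89 kN/m³ is used throughout; overburden q = 9.89 × 1.7 = 16.813 kPa; the same γ' applies in the ½γBN_γ term.
Cohesion term c·N_c = 18.1 × 16.9 = 305.89 kPa; surcharge term q·N_q = 16.813 × 7.82 = 131.48 kPa; self-weight term 0.5·γ·B·N_γ = 0.5 × 9.89 × 2.1 × 4.13 = 42.888 kPa.
q_ult = 305.89 + 131.48 + 42.888 = 480.26 kPa.
q_all = q_ult / FS = 480.26 / 3 = 160.09 kPa.

q_all ≈ 160 kPa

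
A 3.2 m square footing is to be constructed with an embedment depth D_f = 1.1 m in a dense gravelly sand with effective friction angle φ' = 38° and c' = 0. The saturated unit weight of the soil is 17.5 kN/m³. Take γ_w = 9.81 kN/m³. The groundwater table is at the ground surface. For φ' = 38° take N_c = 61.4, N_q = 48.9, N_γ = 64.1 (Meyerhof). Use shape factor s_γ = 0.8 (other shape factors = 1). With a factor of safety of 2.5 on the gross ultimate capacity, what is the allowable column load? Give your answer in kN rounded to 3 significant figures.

P_all ≈ 4280 kN

With the water table at the surface the whole profile is submerged: γ' = 17.5 − 9.81 = 7.69 kN/m³, so q = γ'·D_f = 8.459 kPa; the same γ' applies in the ½γBN_γ term.
q_ult = q·N_q + 0.5·γ·B·N_γ·s_γ
     = 8.459 × 48.9 + 0.5 × 7.69 × 3.2 × 64.1 × 0.8
     = 413.65 + 630.95 = 1044.6 kPa.
Gross allowable pressure q_all = 1044.6 / 2.5 = 417.84 kPa.
Footing area = 10.24 m², so allowable column load = 417.84 × 10.24 = 4278.7 kN.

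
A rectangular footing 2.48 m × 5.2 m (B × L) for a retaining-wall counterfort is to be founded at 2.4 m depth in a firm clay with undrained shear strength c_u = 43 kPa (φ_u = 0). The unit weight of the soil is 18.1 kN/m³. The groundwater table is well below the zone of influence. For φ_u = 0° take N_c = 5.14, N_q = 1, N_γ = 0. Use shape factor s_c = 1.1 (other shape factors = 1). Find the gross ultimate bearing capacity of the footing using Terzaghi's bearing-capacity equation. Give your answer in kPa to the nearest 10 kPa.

Effective surcharge at the founding depth q = γ·D_f = 18.1 × 2.4 = 43.44 kPa.
q_ult = c·N_c·s_c + q·N_q
     = 43 × 5.14 × 1.1 + 43.44 × 1
     = 243.12 + 43.44 = 286.56 kPa.

q_ult ≈ 290 kPa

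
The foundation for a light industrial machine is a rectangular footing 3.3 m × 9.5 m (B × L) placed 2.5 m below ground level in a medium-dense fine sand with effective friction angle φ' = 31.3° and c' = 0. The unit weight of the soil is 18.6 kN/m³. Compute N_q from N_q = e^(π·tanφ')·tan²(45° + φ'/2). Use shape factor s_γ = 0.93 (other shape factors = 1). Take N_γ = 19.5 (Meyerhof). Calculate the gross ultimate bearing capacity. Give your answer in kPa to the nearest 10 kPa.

tan31.3° = 0.608, so N_q = e^(π×0.608)·tan²(60.65°) = 6.754 × 3.162 = 21.36.
Overburden at base level: q = 18.6 × 2.5 = 46.5 kPa.
Surcharge term q·N_q = 46.5 × 21.359 = 993.2 kPa; self-weight term 0.5·γ·B·N_γ·s_γ = 0.5 × 18.6 × 3.3 × 19.5 × 0.93 = 556.56 kPa.
q_ult = 993.2 + 556.56 = 1549.8 kPa.

q_ult ≈ 1550 kPa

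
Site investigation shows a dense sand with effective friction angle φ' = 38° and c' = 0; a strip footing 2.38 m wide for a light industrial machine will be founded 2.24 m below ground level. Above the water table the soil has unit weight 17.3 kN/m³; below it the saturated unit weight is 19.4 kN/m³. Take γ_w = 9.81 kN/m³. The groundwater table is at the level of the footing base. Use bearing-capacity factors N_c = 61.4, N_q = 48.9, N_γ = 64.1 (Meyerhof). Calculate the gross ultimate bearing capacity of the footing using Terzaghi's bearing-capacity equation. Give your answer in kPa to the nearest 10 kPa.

q_ult ≈ 2630 kPa

Overburden at base level: q = 17.3 × 2.24 = 38.752 kPa.
Below the base the soil is submerged, so the ½γBN_γ term uses γ' = 19.4 − 9.81 = 9.59 kN/m³.
Surcharge term q·N_q = 38.752 × 48.9 = 1895 kPa; self-weight term 0.5·γ·B·N_γ = 0.5 × 9.59 × 2.38 × 64.1 = 731.52 kPa.
q_ult = 1895 + 731.52 = 2626.5 kPa.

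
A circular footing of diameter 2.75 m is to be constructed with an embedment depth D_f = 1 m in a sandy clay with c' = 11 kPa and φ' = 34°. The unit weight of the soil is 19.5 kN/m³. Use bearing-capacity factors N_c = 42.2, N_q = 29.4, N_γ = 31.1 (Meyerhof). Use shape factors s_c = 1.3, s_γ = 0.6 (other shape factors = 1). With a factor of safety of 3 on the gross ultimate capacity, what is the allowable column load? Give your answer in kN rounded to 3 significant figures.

Overburden at base level: q = 19.5 × 1 = 19.5 kPa.
Cohesion term c·N_c·s_c = 11 × 42.2 × 1.3 = 603.46 kPa; surcharge term q·N_q = 19.5 × 29.4 = 573.3 kPa; self-weight term 0.5·γ·B·N_γ·s_γ = 0.5 × 19.5 × 2.75 × 31.1 × 0.6 = 500.32 kPa.
q_ult = 603.46 + 573.3 + 500.32 = 1677.1 kPa.
Gross allowable pressure q_all = 1677.1 / 3 = 559.03 kPa.
Footing area = 5.9396 m², so allowable column load = 559.03 × 5.9396 = 3320.4 kN.

P_all ≈ 3320 kN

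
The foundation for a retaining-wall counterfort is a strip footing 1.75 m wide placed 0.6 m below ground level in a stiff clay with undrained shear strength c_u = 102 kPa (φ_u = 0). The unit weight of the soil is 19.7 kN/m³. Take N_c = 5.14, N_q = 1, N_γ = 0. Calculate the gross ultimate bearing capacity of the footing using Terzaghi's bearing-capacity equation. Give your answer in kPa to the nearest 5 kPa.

q = γ·D_f = 19.7 × 0.6 = 11.82 kPa.
c·N_c = 102 × 5.14 = 524.28 kPa
q·N_q = 11.82 × 1 = 11.82 kPa
q_ult = 524.28 + 11.82 = 536.1 kPa.

q_ult ≈ 535 kPa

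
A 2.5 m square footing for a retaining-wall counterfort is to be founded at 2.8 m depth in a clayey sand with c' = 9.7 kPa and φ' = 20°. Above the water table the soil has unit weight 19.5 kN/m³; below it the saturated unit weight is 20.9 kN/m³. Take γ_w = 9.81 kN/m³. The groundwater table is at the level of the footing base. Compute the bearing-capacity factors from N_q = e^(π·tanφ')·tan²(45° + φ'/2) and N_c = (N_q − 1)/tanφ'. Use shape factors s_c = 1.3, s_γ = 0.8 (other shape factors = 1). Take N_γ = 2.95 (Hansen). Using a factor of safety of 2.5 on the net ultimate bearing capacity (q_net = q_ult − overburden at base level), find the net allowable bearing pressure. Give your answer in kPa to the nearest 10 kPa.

q_all(net) ≈ 210 kPa

N_q = e^(π·tan20°)·tan²(55°) = 6.4; N_c = (N_q − 1)/tanφ' = 14.83.
Effective surcharge at the founding depth q = γ·D_f = 19.5 × 2.8 = 54.6 kPa.
The water table coincides with the base, so in the self-weight term γ → γ' = 11.09 kN/m³.
q_ult = c·N_c·s_c + q·N_q + 0.5·γ·B·N_γ·s_γ
     = 9.7 × 14.835 × 1.3 + 54.6 × 6.3994 + 0.5 × 11.09 × 2.5 × 2.95 × 0.8
     = 187.07 + 349.41 + 32.715 = 569.19 kPa.
q_net = 569.19 − 54.6 = 514.59 kPa.
q_all(net) = 514.59 / 2.5 = 205.84 kPa.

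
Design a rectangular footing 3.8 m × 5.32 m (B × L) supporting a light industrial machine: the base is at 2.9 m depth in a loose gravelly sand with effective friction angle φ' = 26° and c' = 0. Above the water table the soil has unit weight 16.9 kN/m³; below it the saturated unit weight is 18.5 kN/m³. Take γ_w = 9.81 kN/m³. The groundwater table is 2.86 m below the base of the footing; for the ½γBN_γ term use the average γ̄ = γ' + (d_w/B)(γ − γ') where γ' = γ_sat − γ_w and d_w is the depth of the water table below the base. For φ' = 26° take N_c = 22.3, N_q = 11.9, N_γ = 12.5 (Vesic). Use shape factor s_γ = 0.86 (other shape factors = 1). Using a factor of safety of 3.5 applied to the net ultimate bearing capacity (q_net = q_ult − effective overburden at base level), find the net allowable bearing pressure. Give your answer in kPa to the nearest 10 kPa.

q_all(net) ≈ 240 kPa

q = γ·D_f = 16.9 × 2.9 = 49.01 kPa.
γ' = 8.69 kN/m³; averaging over the depth B below the base, γ̄ = γ' + (d_w/B)(γ − γ') = 14.869 kN/m³.
q·N_q = 49.01 × 11.9 = 583.22 kPa
0.5·γ·B·N_γ·s_γ = 0.5 × 14.869 × 3.8 × 12.5 × 0.86 = 303.7 kPa
q_ult = 583.22 + 303.7 = 886.92 kPa.
Net ultimate: q_net = 886.92 − 49.01 = 837.91 kPa.
q_all(net) = 837.91 / 3.5 = 239.4 kPa.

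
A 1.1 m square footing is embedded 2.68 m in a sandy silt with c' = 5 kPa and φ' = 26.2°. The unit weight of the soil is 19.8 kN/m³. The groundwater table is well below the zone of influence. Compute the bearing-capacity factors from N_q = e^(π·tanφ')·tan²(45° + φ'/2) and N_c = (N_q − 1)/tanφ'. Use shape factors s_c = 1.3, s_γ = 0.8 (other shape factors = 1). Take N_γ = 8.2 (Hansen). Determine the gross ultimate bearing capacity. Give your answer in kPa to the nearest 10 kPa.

tan26.2° = 0.4921, so N_q = e^(π×0.4921)·tan²(58.1°) = 4.692 × 2.581 = 12.11.
N_c = (12.11 − 1)/tan26.2° = 22.58.
Overburden at base level: q = 19.8 × 2.68 = 53.064 kPa.
Cohesion term c·N_c·s_c = 5 × 22.579 × 1.3 = 146.76 kPa; surcharge term q·N_q = 53.064 × 12.11 = 642.62 kPa; self-weight term 0.5·γ·B·N_γ·s_γ = 0.5 × 19.8 × 1.1 × 8.2 × 0.8 = 71.438 kPa.
q_ult = 146.76 + 642.62 + 71.438 = 860.82 kPa.

q_ult ≈ 860 kPa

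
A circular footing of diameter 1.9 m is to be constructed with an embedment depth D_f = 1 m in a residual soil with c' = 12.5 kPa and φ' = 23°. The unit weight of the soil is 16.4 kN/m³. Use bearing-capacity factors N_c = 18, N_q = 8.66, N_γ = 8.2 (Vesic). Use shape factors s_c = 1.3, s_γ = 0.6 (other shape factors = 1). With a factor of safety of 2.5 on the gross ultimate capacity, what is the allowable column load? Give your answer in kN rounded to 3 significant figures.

P_all ≈ 580 kN

Overburden at base level: q = 16.4 × 1 = 16.4 kPa.
Cohesion term c·N_c·s_c = 12.5 × 18 × 1.3 = 292.5 kPa; surcharge term q·N_q = 16.4 × 8.66 = 142.02 kPa; self-weight term 0.5·γ·B·N_γ·s_γ = 0.5 × 16.4 × 1.9 × 8.2 × 0.6 = 76.654 kPa.
q_ult = 292.5 + 142.02 + 76.654 = 511.18 kPa.
Gross allowable pressure q_all = 511.18 / 2.5 = 204.47 kPa.
Footing area = 2.8353 m², so allowable column load = 204.47 × 2.8353 = 579.74 kN.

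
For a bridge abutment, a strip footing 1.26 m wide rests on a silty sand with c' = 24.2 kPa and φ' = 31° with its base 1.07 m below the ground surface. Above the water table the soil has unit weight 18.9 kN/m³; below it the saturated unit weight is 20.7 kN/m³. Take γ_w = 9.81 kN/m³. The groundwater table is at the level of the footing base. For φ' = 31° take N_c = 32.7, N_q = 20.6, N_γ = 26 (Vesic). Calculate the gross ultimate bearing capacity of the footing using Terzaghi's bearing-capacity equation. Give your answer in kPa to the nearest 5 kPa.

q = γ·D_f = 18.9 × 1.07 = 20.223 kPa.
For the ½γBN_γ term take γ' = 20.7 − 9.81 = 10.89 kN/m³ (soil below base is submerged).
c·N_c = 24.2 × 32.7 = 791.34 kPa
q·N_q = 20.223 × 20.6 = 416.59 kPa
0.5·γ·B·N_γ = 0.5 × 10.89 × 1.26 × 26 = 178.38 kPa
q_ult = 791.34 + 416.59 + 178.38 = 1386.3 kPa.

q_ult ≈ 1385 kPa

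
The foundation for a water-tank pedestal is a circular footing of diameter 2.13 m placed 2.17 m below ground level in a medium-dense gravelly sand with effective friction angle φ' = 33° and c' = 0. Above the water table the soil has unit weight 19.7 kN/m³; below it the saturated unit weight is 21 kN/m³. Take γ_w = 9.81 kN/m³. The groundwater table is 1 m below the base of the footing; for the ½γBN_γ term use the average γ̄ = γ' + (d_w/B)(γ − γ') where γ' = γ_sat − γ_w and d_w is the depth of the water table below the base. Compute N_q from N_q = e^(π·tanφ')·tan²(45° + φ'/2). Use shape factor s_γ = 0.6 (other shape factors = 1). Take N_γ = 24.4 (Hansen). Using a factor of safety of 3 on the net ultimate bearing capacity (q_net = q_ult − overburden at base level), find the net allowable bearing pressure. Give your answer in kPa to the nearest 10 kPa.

N_q = e^(π·tan33°)·tan²(61.5°) = 26.09.
q = γ·D_f = 19.7 × 2.17 = 42.749 kPa.
γ' = 11.19 kN/m³; averaging over the depth B below the base, γ̄ = γ' + (d_w/B)(γ − γ') = 15.185 kN/m³.
q·N_q = 42.749 × 26.092 = 1115.4 kPa
0.5·γ·B·N_γ·s_γ = 0.5 × 15.185 × 2.13 × 24.4 × 0.6 = 236.76 kPa
q_ult = 1115.4 + 236.76 = 1352.2 kPa.
q_net = 1352.2 − 42.749 = 1309.4 kPa.
q_all(net) = 1309.4 / 3 = 436.47 kPa.

q_all(net) ≈ 440 kPa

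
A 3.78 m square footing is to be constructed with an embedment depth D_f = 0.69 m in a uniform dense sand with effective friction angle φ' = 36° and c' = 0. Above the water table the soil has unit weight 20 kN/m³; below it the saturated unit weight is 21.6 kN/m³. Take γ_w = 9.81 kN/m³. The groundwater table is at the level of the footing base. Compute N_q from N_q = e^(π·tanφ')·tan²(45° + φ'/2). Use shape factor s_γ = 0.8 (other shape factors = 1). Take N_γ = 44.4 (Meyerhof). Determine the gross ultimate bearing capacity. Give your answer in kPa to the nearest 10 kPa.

q_ult ≈ 1310 kPa

tan36° = 0.7265, so N_q = e^(π×0.7265)·tan²(63°) = 9.801 × 3.852 = 37.75.
q = γ·D_f = 20 × 0.69 = 13.8 kPa.
For the ½γBN_γ term take γ' = 21.6 − 9.81 = 11.79 kN/m³ (soil below base is submerged).
q·N_q = 13.8 × 37.752 = 520.98 kPa
0.5·γ·B·N_γ·s_γ = 0.5 × 11.79 × 3.78 × 44.4 × 0.8 = 791.5 kPa
q_ult = 520.98 + 791.5 = 1312.5 kPa.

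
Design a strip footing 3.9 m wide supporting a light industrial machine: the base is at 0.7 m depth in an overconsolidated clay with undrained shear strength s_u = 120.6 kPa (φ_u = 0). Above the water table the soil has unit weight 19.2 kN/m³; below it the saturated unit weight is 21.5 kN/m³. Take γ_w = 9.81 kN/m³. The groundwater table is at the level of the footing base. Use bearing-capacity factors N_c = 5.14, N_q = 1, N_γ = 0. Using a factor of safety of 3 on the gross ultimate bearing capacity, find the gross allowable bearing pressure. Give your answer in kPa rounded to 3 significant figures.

Overburden at base level: q = 19.2 × 0.7 = 13.44 kPa.
Cohesion term c·N_c = 120.6 × 5.14 = 619.88 kPa; surcharge term q·N_q = 13.44 × 1 = 13.44 kPa.
q_ult = 619.88 + 13.44 = 633.32 kPa.
q_all = 633.32 / 3 = 211.11 kPa.

q_all ≈ 211 kPa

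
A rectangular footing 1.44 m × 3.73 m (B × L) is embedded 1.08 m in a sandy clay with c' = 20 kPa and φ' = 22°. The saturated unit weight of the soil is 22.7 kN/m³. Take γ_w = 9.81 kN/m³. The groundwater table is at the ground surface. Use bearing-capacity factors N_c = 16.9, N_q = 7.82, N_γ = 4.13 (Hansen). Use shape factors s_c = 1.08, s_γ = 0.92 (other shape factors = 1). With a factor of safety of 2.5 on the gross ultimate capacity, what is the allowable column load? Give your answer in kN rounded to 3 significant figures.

P_all ≈ 1090 kN

γ' = 22.7 − 9.81 = 12.89 kN/m³ (submerged throughout). q = 12.89 × 1.08 = 13.921 kPa; the same γ' applies in the ½γBN_γ term.
c·N_c·s_c = 20 × 16.9 × 1.08 = 365.04 kPa
q·N_q = 13.921 × 7.82 = 108.86 kPa
0.5·γ·B·N_γ·s_γ = 0.5 × 12.89 × 1.44 × 4.13 × 0.92 = 35.263 kPa
q_ult = 365.04 + 108.86 + 35.263 = 509.17 kPa.
Gross allowable pressure q_all = 509.17 / 2.5 = 203.67 kPa.
Footing area = 5.3712 m², so allowable column load = 203.67 × 5.3712 = 1093.9 kN.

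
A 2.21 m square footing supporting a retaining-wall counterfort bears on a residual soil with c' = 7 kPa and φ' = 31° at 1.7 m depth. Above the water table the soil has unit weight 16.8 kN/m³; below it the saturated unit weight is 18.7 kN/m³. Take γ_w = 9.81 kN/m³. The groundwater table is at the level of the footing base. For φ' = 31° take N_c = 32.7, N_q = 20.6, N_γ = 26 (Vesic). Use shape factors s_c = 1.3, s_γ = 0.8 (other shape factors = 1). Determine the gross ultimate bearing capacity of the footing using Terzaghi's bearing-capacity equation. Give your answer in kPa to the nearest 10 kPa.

q_ult ≈ 1090 kPa

Overburden at base level: q = 16.8 × 1.7 = 28.56 kPa.
Below the base the soil is submerged, so the ½γBN_γ term uses γ' = 18.7 − 9.81 = 8.89 kN/m³.
Cohesion term c·N_c·s_c = 7 × 32.7 × 1.3 = 297.57 kPa; surcharge term q·N_q = 28.56 × 20.6 = 588.34 kPa; self-weight term 0.5·γ·B·N_γ·s_γ = 0.5 × 8.89 × 2.21 × 26 × 0.8 = 204.33 kPa.
q_ult = 297.57 + 588.34 + 204.33 = 1090.2 kPa.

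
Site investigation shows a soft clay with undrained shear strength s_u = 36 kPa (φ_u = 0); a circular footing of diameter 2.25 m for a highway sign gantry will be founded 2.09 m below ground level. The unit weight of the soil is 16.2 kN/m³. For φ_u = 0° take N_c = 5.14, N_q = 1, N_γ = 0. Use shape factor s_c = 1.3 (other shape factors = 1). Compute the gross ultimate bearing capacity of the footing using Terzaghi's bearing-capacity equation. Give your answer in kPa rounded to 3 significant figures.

Overburden at base level: q = 16.2 × 2.09 = 33.858 kPa.
Cohesion term c·N_c·s_c = 36 × 5.14 × 1.3 = 240.55 kPa; surcharge term q·N_q = 33.858 × 1 = 33.858 kPa.
q_ult = 240.55 + 33.858 = 274.41 kPa.

q_ult ≈ 274 kPa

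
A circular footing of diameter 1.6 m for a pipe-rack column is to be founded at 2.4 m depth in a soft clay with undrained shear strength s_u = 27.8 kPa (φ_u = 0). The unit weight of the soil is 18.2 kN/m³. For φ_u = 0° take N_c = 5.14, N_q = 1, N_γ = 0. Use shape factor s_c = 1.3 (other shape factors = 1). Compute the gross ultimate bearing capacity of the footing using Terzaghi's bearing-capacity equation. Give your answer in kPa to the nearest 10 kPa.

Overburden at base level: q = 18.2 × 2.4 = 43.68 kPa.
Cohesion term c·N_c·s_c = 27.8 × 5.14 × 1.3 = 185.76 kPa; surcharge term q·N_q = 43.68 × 1 = 43.68 kPa.
q_ult = 185.76 + 43.68 = 229.44 kPa.

q_ult ≈ 230 kPa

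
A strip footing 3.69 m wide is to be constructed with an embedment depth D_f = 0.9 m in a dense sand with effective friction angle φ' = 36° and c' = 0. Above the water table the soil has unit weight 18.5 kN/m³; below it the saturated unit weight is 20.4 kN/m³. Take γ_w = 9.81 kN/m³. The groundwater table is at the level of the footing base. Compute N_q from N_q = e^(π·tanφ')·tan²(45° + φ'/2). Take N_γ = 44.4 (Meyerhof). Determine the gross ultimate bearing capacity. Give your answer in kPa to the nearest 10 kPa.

q_ult ≈ 1500 kPa

tan36° = 0.7265, so N_q = e^(π×0.7265)·tan²(63°) = 9.801 × 3.852 = 37.75.
q = γ·D_f = 18.5 × 0.9 = 16.65 kPa.
For the ½γBN_γ term take γ' = 20.4 − 9.81 = 10.59 kN/m³ (soil below base is submerged).
q·N_q = 16.65 × 37.752 = 628.58 kPa
0.5·γ·B·N_γ = 0.5 × 10.59 × 3.69 × 44.4 = 867.51 kPa
q_ult = 628.58 + 867.51 = 1496.1 kPa.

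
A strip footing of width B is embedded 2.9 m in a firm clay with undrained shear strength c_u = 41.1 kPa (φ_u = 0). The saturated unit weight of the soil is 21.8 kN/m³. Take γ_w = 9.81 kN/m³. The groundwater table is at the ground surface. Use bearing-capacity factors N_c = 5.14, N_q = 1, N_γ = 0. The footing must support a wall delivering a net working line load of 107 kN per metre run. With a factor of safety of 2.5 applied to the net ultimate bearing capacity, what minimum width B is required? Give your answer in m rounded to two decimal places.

γ' = 21.8 − 9.81 = 11.99 kN/m³ (submerged throughout). q = 11.99 × 2.9 = 34.771 kPa.
c·N_c = 41.1 × 5.14 = 211.25 kPa
q·N_q = 34.771 × 1 = 34.771 kPa
q_ult = 211.25 + 34.771 = 246.02 kPa.
For φ = 0 the ½γBN_γ term vanishes, so q_ult is independent of B. q_net = 246.02 − 34.771 = 211.25 kPa; q_all(net) = 211.25/2.5 = 84.502 kPa.
Required width B = w / q_all(net) = 107 / 84.502 = 1.266 m.

B = 1.27 m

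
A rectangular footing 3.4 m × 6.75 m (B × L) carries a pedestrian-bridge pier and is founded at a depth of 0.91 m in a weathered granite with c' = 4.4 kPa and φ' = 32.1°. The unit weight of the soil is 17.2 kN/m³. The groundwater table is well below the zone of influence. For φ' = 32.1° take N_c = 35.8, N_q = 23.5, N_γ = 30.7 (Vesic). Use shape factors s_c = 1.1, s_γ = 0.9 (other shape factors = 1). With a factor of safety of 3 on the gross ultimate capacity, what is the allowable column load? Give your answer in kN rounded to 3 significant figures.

Effective surcharge at the founding depth q = γ·D_f = 17.2 × 0.91 = 15.652 kPa.
q_ult = c·N_c·s_c + q·N_q + 0.5·γ·B·N_γ·s_γ
     = 4.4 × 35.8 × 1.1 + 15.652 × 23.5 + 0.5 × 17.2 × 3.4 × 30.7 × 0.9
     = 173.27 + 367.82 + 807.9 = 1349 kPa.
Gross allowable pressure q_all = 1349 / 3 = 449.67 kPa.
Footing area = 22.95 m², so allowable column load = 449.67 × 22.95 = 10320 kN.

P_all ≈ 10300 kN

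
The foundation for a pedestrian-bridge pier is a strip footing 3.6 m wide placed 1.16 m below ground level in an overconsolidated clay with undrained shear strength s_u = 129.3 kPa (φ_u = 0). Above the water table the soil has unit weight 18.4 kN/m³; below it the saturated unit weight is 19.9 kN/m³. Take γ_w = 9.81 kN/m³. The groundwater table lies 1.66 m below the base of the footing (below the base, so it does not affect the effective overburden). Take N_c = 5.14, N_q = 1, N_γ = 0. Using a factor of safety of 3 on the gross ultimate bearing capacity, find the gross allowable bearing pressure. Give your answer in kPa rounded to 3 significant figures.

Overburden at base level: q = 18.4 × 1.16 = 21.344 kPa.
Cohesion term c·N_c = 129.3 × 5.14 = 664.6 kPa; surcharge term q·N_q = 21.344 × 1 = 21.344 kPa.
q_ult = 664.6 + 21.344 = 685.95 kPa.
q_all = 685.95 / 3 = 228.65 kPa.

q_all ≈ 229 kPa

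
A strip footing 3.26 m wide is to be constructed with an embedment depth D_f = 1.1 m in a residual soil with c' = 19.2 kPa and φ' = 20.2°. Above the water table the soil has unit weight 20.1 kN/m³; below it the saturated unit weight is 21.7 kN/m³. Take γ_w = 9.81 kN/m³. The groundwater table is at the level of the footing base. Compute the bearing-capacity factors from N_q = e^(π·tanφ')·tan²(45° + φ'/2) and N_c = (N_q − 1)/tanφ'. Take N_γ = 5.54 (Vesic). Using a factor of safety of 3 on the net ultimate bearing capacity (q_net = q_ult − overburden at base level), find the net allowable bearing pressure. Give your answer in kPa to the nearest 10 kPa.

q_all(net) ≈ 170 kPa

N_q = e^(π·tan20.2°)·tan²(55.1°) = 6.53; N_c = (N_q − 1)/tanφ' = 15.02.
Effective surcharge at the founding depth q = γ·D_f = 20.1 × 1.1 = 22.11 kPa.
The water table coincides with the base, so in the self-weight term γ → γ' = 11.89 kN/m³.
q_ult = c·N_c + q·N_q + 0.5·γ·B·N_γ
     = 19.2 × 15.024 + 22.11 × 6.5278 + 0.5 × 11.89 × 3.26 × 5.54
     = 288.46 + 144.33 + 107.37 = 540.16 kPa.
q_net = 540.16 − 22.11 = 518.05 kPa.
q_all(net) = 518.05 / 3 = 172.68 kPa.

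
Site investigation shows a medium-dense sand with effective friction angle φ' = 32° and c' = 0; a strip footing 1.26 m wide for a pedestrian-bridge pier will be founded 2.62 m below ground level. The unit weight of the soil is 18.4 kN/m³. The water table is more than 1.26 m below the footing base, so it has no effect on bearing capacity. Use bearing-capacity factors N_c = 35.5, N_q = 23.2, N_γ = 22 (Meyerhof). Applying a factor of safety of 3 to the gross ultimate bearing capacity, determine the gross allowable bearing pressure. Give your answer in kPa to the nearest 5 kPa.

q = γ·D_f = 18.4 × 2.62 = 48.208 kPa.
q·N_q = 48.208 × 23.2 = 1118.4 kPa
0.5·γ·B·N_γ = 0.5 × 18.4 × 1.26 × 22 = 255.02 kPa
q_ult = 1118.4 + 255.02 = 1373.4 kPa.
q_all = q_ult / FS = 1373.4 / 3 = 457.82 kPa.

q_all ≈ 460 kPa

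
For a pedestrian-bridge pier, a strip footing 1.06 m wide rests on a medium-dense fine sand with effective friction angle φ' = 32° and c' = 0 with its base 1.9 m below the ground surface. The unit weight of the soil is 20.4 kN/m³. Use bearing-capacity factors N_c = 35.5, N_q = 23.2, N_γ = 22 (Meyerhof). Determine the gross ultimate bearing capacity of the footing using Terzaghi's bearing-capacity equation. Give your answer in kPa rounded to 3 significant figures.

q_ult ≈ 1140 kPa

Overburden at base level: q = 20.4 × 1.9 = 38.76 kPa.
Surcharge term q·N_q = 38.76 × 23.2 = 899.23 kPa; self-weight term 0.5·γ·B·N_γ = 0.5 × 20.4 × 1.06 × 22 = 237.86 kPa.
q_ult = 899.23 + 237.86 = 1137.1 kPa.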